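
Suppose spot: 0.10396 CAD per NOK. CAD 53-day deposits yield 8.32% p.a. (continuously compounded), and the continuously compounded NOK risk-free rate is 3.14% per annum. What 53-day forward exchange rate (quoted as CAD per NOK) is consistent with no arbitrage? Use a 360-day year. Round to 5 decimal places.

0.10476

T = 53/360 years.
CAD growth factor: e^(0.0832×53/360) = 1.0123242.
Growth of 1 NOK over T: e^(0.0314×53/360) = 1.0046335.
Forward (CAD per NOK) = 0.10396 × 1.0123242 / 1.0046335 = 0.1047558.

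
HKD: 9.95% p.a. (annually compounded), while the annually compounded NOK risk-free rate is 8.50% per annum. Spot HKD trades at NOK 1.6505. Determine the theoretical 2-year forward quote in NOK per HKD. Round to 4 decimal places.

T = 2 years.
NOK accumulates by (1 + 0.0850)^2 = 1.177225.
HKD growth factor: (1 + 0.0995)^2 = 1.2089002.
So F = 1.6505 × 1.177225 / 1.2089002 = 1.607254 (NOK/HKD).

1.6073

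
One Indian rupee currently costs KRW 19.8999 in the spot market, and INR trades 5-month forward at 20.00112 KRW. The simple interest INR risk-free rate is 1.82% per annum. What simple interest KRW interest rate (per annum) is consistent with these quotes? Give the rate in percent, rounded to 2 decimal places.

3.05%

T = 5/12 years.
CIP gives F = S · g_KRW/g_INR, so g_KRW/g_INR = 20.00112/19.8999 = 1.0050865.
INR growth factor: 1 + 0.0182×5/12 = 1.0075833.
Hence g_KRW = 1.0127084.
r = (1.0127084 − 1)/(5/12) = 0.030500 → 3.05%.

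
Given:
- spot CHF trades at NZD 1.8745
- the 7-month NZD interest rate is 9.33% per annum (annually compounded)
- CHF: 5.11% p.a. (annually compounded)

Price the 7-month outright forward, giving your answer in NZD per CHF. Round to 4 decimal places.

1.9180

T = 7/12 years.
NZD accumulates by (1 + 0.0933)^(7/12) = 1.0534113.
Growth of 1 CHF over T: (1 + 0.0511)^(7/12) = 1.0294984.
So F = 1.8745 × 1.0534113 / 1.0294984 = 1.918040 (NZD/CHF).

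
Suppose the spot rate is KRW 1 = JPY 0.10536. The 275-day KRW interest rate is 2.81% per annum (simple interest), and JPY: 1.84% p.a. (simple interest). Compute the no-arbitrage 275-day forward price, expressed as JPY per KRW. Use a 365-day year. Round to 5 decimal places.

T = 275/365 years.
JPY growth factor: 1 + 0.0184×275/365 = 1.013863.
KRW accumulates by 1 + 0.0281×275/365 = 1.0211712.
So F = 0.10536 × 1.013863 / 1.0211712 = 0.1046060 (JPY/KRW).

0.10461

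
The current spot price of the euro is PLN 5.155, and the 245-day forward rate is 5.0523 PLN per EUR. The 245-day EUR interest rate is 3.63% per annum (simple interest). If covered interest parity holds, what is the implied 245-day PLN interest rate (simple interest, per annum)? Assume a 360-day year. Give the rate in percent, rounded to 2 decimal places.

0.63%

T = 245/360 years.
CIP gives F = S · g_PLN/g_EUR, so g_PLN/g_EUR = 5.0523/5.155 = 0.9800776.
The EUR side grows by 1 + 0.0363×245/360 = 1.0247042.
That pins the PLN growth at 1.0042896.
(1.0042896 − 1)/T = 0.006303, i.e. 0.63%.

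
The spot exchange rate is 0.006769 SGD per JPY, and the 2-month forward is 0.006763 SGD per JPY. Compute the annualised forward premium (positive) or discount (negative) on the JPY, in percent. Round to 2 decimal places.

-0.53%

T = 2/12 years.
(F − S)/S = (0.006763 − 0.006769)/0.006769 = -0.0008864.
Per annum: -0.0008864 / (2/12) = -0.005318 = -0.53%.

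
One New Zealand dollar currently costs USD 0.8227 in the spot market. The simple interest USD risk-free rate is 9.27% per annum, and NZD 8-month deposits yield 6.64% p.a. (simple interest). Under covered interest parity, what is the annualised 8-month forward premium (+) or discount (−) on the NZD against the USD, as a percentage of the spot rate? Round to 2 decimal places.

T = 8/12 years.
CIP forward (USD per NZD) = 0.8227 × 1.061800/1.0442667 = 0.8365132.
(F − S)/S ÷ T = (0.8365132 − 0.8227)/0.8227/(8/12) = 0.025185 → 2.52%.

+2.52%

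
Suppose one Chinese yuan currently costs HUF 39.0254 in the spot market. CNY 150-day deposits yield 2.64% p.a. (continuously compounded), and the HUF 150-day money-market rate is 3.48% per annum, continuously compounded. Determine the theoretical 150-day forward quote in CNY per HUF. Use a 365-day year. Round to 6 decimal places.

0.025536

T = 150/365 years.
HUF growth factor: e^(0.0348×150/365) = 1.0144041.
CNY accumulates by e^(0.0264×150/365) = 1.0109084.
CIP: F = S · (grow HUF)/(grow CNY) = 39.0254 × 1.0144041/1.0109084 = 39.16035 HUF per CNY.
Quoted the other way: 1/39.16035 = 0.025536 CNY per HUF.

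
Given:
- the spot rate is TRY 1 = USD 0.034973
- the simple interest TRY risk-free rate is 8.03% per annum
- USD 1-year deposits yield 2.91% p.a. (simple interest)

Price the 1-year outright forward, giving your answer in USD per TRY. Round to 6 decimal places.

T = 1 year.
Growth of 1 USD over T: 1 + 0.0291×1 = 1.029100.
TRY growth factor: 1 + 0.0803×1 = 1.080300.
So F = 0.034973 × 1.029100 / 1.080300 = 0.03331548 (USD/TRY).

0.033315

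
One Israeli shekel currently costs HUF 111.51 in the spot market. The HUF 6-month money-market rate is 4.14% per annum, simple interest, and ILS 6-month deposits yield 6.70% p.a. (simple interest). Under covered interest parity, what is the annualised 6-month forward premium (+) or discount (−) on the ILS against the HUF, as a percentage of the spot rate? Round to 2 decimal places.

-2.48%

T = 6/12 years.
CIP forward (HUF per ILS) = 111.51 × 1.020700/1.033500 = 110.12894.
Annualised premium = (F − S)/S × (1/T) = (110.12894 − 111.51)/111.51 ÷ (6/12) = -2.48%.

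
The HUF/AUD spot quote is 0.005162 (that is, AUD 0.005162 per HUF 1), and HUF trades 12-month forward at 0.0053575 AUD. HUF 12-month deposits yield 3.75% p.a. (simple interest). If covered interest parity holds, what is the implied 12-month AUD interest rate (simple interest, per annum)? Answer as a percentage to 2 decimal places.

T = 1 year.
CIP gives F = S · g_AUD/g_HUF, so g_AUD/g_HUF = 0.0053575/0.005162 = 1.0378729.
HUF growth factor: 1 + 0.0375×1 = 1.037500.
That pins the AUD growth at 1.0767931.
r = (1.0767931 − 1)/1 = 0.076793 → 7.68%.

7.68%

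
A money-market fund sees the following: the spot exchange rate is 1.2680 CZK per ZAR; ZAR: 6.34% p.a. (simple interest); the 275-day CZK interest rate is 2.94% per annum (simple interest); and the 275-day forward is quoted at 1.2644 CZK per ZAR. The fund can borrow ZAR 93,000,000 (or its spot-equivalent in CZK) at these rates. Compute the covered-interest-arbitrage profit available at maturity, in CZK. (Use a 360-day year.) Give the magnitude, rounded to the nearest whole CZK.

CZK 2,711,734

T = 275/360 years.
Invest the ZAR and cover forward: 93,000,000 × 1.04843055556 × 1.2644 = CZK 123,284,110.28.
Convert at spot and invest in CZK: 93,000,000 × 1.2680 × 1.02245833333 = CZK 120,572,376.50.
The quoted forward overvalues ZAR, so borrow CZK, buy ZAR at spot, deposit the ZAR at 6.34%, and sell the proceeds forward at 1.2644.
Arbitrage profit = |123,284,110.28 − 120,572,376.50| = CZK 2,711,734.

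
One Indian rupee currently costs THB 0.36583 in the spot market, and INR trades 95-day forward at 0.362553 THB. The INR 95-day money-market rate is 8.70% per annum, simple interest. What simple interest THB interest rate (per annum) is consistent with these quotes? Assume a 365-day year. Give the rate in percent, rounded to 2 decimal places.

5.18%

T = 95/365 years.
By CIP, F/S equals the THB-to-INR growth ratio: 0.362553/0.36583 = 0.9910423.
The INR side grows by 1 + 0.0870×95/365 = 1.0226438.
That pins the THB growth at 1.0134833.
r = (1.0134833 − 1)/(95/365) = 0.051804 → 5.18%.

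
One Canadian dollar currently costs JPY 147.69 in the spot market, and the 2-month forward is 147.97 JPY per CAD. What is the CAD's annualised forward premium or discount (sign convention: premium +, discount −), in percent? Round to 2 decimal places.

T = 2/12 years.
CAD trades forward at +0.18959% vs spot over the period.
Annualise by dividing by T: 0.0018959 / (2/12) = 0.011375 → 1.14%.

+1.14%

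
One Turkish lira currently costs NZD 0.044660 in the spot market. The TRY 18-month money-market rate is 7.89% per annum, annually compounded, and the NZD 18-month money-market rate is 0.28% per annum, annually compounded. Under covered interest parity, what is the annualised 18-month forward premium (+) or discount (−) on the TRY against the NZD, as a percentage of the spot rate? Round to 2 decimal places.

-6.93%

T = 18/12 years.
CIP forward (NZD per TRY) = 0.04466 × 1.0042029/1.1206546 = 0.040019201.
Annualised premium = (F − S)/S × (1/T) = (0.040019201 − 0.04466)/0.04466 ÷ (18/12) = -6.93%.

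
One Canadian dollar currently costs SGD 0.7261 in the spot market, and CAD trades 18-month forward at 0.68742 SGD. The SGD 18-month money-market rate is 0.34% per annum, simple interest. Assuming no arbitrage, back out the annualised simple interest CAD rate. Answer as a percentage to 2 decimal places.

T = 18/12 years.
F/S = 0.68742/0.7261 = 0.9467291 = (growth of SGD) / (growth of CAD).
The SGD side grows by 1 + 0.0034×18/12 = 1.005100.
So the CAD growth factor = 1.0616553.
(1.0616553 − 1)/T = 0.041104, i.e. 4.11%.

4.11%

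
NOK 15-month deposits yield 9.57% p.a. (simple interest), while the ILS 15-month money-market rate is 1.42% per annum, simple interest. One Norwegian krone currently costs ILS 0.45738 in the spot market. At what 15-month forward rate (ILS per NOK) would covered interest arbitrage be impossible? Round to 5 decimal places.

0.41576

T = 15/12 years.
ILS accumulates by 1 + 0.0142×15/12 = 1.017750.
NOK growth factor: 1 + 0.0957×15/12 = 1.119625.
CIP: F = S · (grow ILS)/(grow NOK) = 0.45738 × 1.017750/1.119625 = 0.4157629 ILS per NOK.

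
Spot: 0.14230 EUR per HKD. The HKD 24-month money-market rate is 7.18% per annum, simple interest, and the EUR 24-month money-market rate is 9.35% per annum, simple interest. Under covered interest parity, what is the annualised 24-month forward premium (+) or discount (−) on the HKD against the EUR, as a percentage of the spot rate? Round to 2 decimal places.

+1.90%

T = 2 years.
F = S · g_EUR/g_HKD = 0.1423 × 1.187000/1.143600 = 0.14770033.
Annualised premium = (F − S)/S × (1/T) = (0.14770033 − 0.1423)/0.1423 ÷ 2 = 1.90%.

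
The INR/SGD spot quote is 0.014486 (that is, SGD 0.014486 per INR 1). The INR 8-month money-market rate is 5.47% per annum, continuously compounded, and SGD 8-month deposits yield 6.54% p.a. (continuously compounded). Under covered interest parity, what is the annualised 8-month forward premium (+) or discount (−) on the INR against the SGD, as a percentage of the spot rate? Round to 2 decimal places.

+1.07%

T = 8/12 years.
No-arbitrage forward: 0.014486 × 1.0445644 / 1.0371397 = 0.014589703 SGD/INR.
(F − S)/S ÷ T = (0.014589703 − 0.014486)/0.014486/(8/12) = 0.010738 → 1.07%.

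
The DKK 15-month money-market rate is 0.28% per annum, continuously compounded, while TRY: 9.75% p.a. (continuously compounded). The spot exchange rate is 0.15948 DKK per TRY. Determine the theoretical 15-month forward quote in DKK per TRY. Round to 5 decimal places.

T = 15/12 years.
Growth of 1 DKK over T: e^(0.0028×15/12) = 1.0035061.
TRY accumulates by e^(0.0975×15/12) = 1.1296129.
So F = 0.15948 × 1.0035061 / 1.1296129 = 0.1416761 (DKK/TRY).

0.14168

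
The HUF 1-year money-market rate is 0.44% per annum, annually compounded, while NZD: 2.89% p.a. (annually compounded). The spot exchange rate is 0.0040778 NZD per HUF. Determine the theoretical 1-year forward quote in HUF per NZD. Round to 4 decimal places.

239.3909

T = 1 year.
NZD growth factor: (1 + 0.0289)^1 = 1.028900.
HUF accumulates by (1 + 0.0044)^1 = 1.004400.
Forward (NZD per HUF) = 0.0040778 × 1.028900 / 1.004400 = 0.00417726844.
Invert for HUF per NZD: 1 / 0.00417726844 = 239.3909.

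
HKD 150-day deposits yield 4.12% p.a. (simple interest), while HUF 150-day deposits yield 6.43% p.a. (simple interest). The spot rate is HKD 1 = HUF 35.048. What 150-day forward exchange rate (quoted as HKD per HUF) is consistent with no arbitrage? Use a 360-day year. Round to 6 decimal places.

0.028265

T = 150/360 years.
HUF growth factor: 1 + 0.0643×150/360 = 1.0267917.
Growth of 1 HKD over T: 1 + 0.0412×150/360 = 1.0171667.
CIP: F = S · (grow HUF)/(grow HKD) = 35.048 × 1.0267917/1.0171667 = 35.37964 HUF per HKD.
Quoted the other way: 1/35.37964 = 0.028265 HKD per HUF.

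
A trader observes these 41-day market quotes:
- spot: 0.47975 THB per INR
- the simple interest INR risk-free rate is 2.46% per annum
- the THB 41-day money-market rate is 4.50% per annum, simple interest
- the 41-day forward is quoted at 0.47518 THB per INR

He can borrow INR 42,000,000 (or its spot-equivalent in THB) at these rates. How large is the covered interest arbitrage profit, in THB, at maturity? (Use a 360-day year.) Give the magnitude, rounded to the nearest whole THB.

THB 239,292

T = 41/360 years.
Invest the INR and cover forward: 42,000,000 × 1.0028016667 × 0.47518 = THB 20,013,474.43.
Convert at spot and invest in THB: 42,000,000 × 0.47975 × 1.005125 = THB 20,252,766.19.
The quoted forward undervalues INR, so borrow INR, convert to THB at spot, deposit the THB at 4.50%, and buy INR forward at 0.47518 to cover the loan.
The gap between the two covered legs is THB 239,292.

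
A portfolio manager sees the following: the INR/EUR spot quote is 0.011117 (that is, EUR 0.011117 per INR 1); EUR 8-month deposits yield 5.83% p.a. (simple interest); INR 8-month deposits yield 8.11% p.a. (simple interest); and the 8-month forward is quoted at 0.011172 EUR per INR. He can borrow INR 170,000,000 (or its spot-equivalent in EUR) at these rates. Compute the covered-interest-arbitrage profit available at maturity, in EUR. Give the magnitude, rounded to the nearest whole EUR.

EUR 38,582

T = 8/12 years.
Keep in INR, deliver into the forward: 170,000,000·1.054066667·0.011172 = EUR 2,001,925.58.
Swap to EUR now, deposit: 170,000,000·0.011117·1.038866667 = EUR 1,963,343.73.
The quoted forward overvalues INR, so borrow EUR, buy INR at spot, deposit the INR at 8.11%, and sell the proceeds forward at 0.011172.
Profit = 2,001,925.58 − 1,963,343.73 = EUR 38,582.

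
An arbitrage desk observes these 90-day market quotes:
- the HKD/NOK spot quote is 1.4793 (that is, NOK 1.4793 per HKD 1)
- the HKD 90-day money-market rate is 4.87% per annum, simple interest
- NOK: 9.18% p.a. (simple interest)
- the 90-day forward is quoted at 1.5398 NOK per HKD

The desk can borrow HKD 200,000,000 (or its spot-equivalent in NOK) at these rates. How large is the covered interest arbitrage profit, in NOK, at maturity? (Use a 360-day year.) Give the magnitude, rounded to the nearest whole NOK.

NOK 9,059,426

T = 90/360 years.
Keep in HKD, deliver into the forward: 200,000,000·1.012175·1.5398 = NOK 311,709,413.00.
Swap to NOK now, deposit: 200,000,000·1.4793·1.022950 = NOK 302,649,987.00.
The quoted forward overvalues HKD, so borrow NOK, buy HKD at spot, deposit the HKD at 4.87%, and sell the proceeds forward at 1.5398.
The gap between the two covered legs is NOK 9,059,426.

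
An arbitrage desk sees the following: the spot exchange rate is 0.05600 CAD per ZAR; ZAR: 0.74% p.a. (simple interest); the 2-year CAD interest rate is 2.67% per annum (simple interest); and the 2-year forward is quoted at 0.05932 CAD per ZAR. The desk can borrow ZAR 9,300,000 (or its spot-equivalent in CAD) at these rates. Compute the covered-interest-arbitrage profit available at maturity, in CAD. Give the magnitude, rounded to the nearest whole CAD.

CAD 11,230

T = 2 years.
Route A — deposit ZAR, sell forward: 9,300,000 × 1.014800 × 0.05932 = CAD 559,840.80.
Route B — convert at spot, deposit CAD: 9,300,000 × 0.05600 × 1.053400 = CAD 548,610.72.
The quoted forward overvalues ZAR, so borrow CAD, buy ZAR at spot, deposit the ZAR at 0.74%, and sell the proceeds forward at 0.05932.
Arbitrage profit = |559,840.80 − 548,610.72| = CAD 11,230.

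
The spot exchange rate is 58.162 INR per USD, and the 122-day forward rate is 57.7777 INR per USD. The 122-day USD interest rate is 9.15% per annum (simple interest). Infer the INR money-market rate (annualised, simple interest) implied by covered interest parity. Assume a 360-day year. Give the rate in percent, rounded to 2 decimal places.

T = 122/360 years.
F/S = 57.7777/58.162 = 0.9933926 = (growth of INR) / (growth of USD).
USD growth factor: 1 + 0.0915×122/360 = 1.0310083.
So the INR growth factor = 1.024196.
(1.024196 − 1)/T = 0.071398, i.e. 7.14%.

7.14%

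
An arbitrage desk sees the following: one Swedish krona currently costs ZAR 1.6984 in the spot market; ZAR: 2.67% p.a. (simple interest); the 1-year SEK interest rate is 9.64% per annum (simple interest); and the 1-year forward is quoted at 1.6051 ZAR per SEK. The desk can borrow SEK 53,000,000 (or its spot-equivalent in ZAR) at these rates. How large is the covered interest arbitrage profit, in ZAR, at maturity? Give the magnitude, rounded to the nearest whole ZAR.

ZAR 852,471

T = 1 year.
Route A — deposit SEK, sell forward: 53,000,000 × 1.096400 × 1.6051 = ZAR 93,271,076.92.
Route B — convert at spot, deposit ZAR: 53,000,000 × 1.6984 × 1.026700 = ZAR 92,418,605.84.
The quoted forward overvalues SEK, so borrow ZAR, buy SEK at spot, deposit the SEK at 9.64%, and sell the proceeds forward at 1.6051.
Arbitrage profit = |93,271,076.92 − 92,418,605.84| = ZAR 852,471.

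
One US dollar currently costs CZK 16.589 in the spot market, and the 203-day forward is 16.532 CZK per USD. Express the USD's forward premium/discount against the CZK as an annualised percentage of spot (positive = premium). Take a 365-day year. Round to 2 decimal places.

-0.62%

T = 203/365 years.
(F − S)/S = (16.532 − 16.589)/16.589 = -0.0034360.
Per annum: -0.0034360 / (203/365) = -0.006178 = -0.62%.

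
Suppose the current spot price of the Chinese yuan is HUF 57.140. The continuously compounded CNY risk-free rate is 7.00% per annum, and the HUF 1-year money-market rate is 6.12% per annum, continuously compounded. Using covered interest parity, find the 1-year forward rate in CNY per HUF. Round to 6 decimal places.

0.017656

T = 1 year.
HUF growth factor: e^(0.0612×1) = 1.0631115.
CNY accumulates by e^(0.0700×1) = 1.0725082.
So F = 57.14 × 1.0631115 / 1.0725082 = 56.63937 (HUF/CNY).
Invert for CNY per HUF: 1 / 56.63937 = 0.017656.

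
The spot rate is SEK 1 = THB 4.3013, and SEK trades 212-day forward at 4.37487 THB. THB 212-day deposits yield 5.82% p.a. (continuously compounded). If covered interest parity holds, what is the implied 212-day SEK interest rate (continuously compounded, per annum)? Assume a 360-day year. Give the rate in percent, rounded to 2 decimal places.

2.94%

T = 212/360 years.
F/S = 4.37487/4.3013 = 1.0171041 = (growth of THB) / (growth of SEK).
THB growth factor: e^(0.0582×212/360) = 1.0348674.
So the SEK growth factor = 1.0174646.
Take logs: ln 1.0174646 / (212/360) = 0.029401, so 2.94%.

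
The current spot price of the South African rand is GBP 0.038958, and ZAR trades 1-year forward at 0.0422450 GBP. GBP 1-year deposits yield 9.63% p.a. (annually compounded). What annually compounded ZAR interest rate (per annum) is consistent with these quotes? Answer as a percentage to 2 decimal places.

1.10%

T = 1 year.
CIP gives F = S · g_GBP/g_ZAR, so g_GBP/g_ZAR = 0.042245/0.038958 = 1.0843729.
The GBP side grows by (1 + 0.0963)^1 = 1.096300.
So the ZAR growth factor = 1.0109991.
r = 1.0109991^(1/1) − 1 = 0.010999 → 1.10%.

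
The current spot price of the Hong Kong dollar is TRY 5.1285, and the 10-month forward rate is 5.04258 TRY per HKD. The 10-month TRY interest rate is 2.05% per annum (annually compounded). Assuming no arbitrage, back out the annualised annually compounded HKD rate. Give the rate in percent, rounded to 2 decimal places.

4.14%

T = 10/12 years.
F/S = 5.04258/5.1285 = 0.9832466 = (growth of TRY) / (growth of HKD).
TRY growth factor: (1 + 0.0205)^(10/12) = 1.0170544.
Hence g_HKD = 1.0343838.
r = 1.0343838^(12/10) − 1 = 0.041401 → 4.14%.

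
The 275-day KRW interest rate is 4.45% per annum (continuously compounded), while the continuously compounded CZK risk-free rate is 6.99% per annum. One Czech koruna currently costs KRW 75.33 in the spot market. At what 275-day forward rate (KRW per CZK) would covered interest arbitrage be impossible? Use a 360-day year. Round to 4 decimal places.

73.8825

T = 275/360 years.
KRW accumulates by e^(0.0445×275/360) = 1.03457742.
Growth of 1 CZK over T: e^(0.0699×275/360) = 1.05484711.
Forward (KRW per CZK) = 75.33 × 1.03457742 / 1.05484711 = 73.882477.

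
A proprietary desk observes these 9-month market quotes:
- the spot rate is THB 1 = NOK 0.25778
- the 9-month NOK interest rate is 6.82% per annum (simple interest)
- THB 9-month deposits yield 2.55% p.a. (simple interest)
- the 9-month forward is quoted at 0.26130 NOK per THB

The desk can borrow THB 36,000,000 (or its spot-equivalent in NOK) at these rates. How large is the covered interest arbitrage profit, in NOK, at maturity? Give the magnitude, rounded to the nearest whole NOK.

T = 9/12 years.
Route A — deposit THB, sell forward: 36,000,000 × 1.019125 × 0.26130 = NOK 9,586,705.05.
Route B — convert at spot, deposit NOK: 36,000,000 × 0.25778 × 1.051150 = NOK 9,754,756.09.
The quoted forward undervalues THB, so borrow THB, convert to NOK at spot, deposit the NOK at 6.82%, and buy THB forward at 0.26130 to cover the loan.
Profit = 9,754,756.09 − 9,586,705.05 = NOK 168,051.

NOK 168,051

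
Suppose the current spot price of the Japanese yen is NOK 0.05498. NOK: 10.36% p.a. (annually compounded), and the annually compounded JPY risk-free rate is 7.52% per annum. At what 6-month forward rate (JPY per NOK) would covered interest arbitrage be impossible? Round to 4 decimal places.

17.9529

T = 6/12 years.
NOK accumulates by (1 + 0.1036)^(6/12) = 1.05052368.
Growth of 1 JPY over T: (1 + 0.0752)^(6/12) = 1.03691851.
Forward (NOK per JPY) = 0.05498 × 1.05052368 / 1.03691851 = 0.055701380.
Quoted the other way: 1/0.055701380 = 17.9529 JPY per NOK.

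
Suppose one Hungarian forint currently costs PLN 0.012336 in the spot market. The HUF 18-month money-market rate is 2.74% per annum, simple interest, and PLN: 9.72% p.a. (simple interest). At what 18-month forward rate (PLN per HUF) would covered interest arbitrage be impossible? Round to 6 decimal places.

T = 18/12 years.
Growth of 1 PLN over T: 1 + 0.0972×18/12 = 1.145800.
HUF growth factor: 1 + 0.0274×18/12 = 1.041100.
CIP: F = S · (grow PLN)/(grow HUF) = 0.012336 × 1.145800/1.041100 = 0.01357659 PLN per HUF.

0.013577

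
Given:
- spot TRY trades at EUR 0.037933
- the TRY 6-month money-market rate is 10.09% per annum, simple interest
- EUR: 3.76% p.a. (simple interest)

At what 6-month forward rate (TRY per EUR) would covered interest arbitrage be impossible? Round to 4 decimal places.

T = 6/12 years.
EUR growth factor: 1 + 0.0376×6/12 = 1.018800.
TRY accumulates by 1 + 0.1009×6/12 = 1.050450.
CIP: F = S · (grow EUR)/(grow TRY) = 0.037933 × 1.018800/1.050450 = 0.036790081 EUR per TRY.
Quoted the other way: 1/0.036790081 = 27.1812 TRY per EUR.

27.1812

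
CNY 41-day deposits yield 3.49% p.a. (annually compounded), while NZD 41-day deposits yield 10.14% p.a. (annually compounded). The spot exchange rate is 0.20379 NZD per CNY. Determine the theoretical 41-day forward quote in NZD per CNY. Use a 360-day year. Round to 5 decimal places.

0.20524

T = 41/360 years.
NZD growth factor: (1 + 0.1014)^(41/360) = 1.0110603.
Growth of 1 CNY over T: (1 + 0.0349)^(41/360) = 1.0039146.
So F = 0.20379 × 1.0110603 / 1.0039146 = 0.2052405 (NZD/CNY).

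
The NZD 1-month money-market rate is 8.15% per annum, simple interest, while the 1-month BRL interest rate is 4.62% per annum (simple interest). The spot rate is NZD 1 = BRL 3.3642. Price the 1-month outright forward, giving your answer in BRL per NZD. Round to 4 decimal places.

T = 1/12 years.
BRL growth factor: 1 + 0.0462×1/12 = 1.003850.
NZD growth factor: 1 + 0.0815×1/12 = 1.0067917.
So F = 3.3642 × 1.003850 / 1.0067917 = 3.354370 (BRL/NZD).

3.3544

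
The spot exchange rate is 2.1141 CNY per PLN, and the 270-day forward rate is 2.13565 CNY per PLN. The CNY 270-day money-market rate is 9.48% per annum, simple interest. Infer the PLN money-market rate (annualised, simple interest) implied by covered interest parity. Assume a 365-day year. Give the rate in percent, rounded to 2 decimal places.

T = 270/365 years.
CIP gives F = S · g_CNY/g_PLN, so g_CNY/g_PLN = 2.13565/2.1141 = 1.0101935.
The CNY side grows by 1 + 0.0948×270/365 = 1.070126.
So the PLN growth factor = 1.0593277.
(1.0593277 − 1)/T = 0.080202, i.e. 8.02%.

8.02%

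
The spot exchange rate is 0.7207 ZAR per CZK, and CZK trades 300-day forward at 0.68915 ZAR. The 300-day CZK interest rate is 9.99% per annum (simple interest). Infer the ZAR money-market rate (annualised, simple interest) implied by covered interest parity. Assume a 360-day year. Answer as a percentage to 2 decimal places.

4.30%

T = 300/360 years.
By CIP, F/S equals the ZAR-to-CZK growth ratio: 0.68915/0.7207 = 0.9562231.
CZK growth factor: 1 + 0.0999×300/360 = 1.083250.
Hence g_ZAR = 1.0358287.
(1.0358287 − 1)/T = 0.042994, i.e. 4.30%.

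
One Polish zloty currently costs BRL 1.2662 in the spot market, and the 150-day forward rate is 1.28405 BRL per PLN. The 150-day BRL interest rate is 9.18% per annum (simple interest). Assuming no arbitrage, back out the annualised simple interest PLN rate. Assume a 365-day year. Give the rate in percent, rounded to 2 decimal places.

T = 150/365 years.
F/S = 1.28405/1.2662 = 1.0140973 = (growth of BRL) / (growth of PLN).
BRL growth factor: 1 + 0.0918×150/365 = 1.037726.
So the PLN growth factor = 1.0233002.
r = (1.0233002 − 1)/(150/365) = 0.056697 → 5.67%.

5.67%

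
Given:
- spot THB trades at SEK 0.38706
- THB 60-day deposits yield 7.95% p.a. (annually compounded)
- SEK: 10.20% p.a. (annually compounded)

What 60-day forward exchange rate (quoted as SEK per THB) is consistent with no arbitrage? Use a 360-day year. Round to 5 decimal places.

0.38839

T = 60/360 years.
SEK growth factor: (1 + 0.1020)^(60/360) = 1.0163195.
THB accumulates by (1 + 0.0795)^(60/360) = 1.0128313.
Forward (SEK per THB) = 0.38706 × 1.0163195 / 1.0128313 = 0.3883930.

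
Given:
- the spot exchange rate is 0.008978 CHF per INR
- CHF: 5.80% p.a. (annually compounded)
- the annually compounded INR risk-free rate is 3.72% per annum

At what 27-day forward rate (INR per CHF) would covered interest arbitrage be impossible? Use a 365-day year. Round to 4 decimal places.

111.2199

T = 27/365 years.
CHF growth factor: (1 + 0.0580)^(27/365) = 1.004179309.
Growth of 1 INR over T: (1 + 0.0372)^(27/365) = 1.002705486.
Forward (CHF per INR) = 0.008978 × 1.004179309 / 1.002705486 = 0.00899119628.
Quoted the other way: 1/0.00899119628 = 111.2199 INR per CHF.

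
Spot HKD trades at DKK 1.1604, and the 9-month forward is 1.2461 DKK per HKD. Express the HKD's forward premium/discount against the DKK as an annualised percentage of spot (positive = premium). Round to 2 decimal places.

+9.85%

T = 9/12 years.
HKD trades forward at +7.38538% vs spot over the period.
Per annum: 0.0738538 / (9/12) = 0.098472 = 9.85%.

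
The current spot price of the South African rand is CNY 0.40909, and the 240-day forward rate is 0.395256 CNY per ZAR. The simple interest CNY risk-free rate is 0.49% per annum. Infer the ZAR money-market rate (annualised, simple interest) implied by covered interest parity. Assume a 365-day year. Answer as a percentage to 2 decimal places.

5.83%

T = 240/365 years.
F/S = 0.395256/0.40909 = 0.9661835 = (growth of CNY) / (growth of ZAR).
The CNY side grows by 1 + 0.0049×240/365 = 1.0032219.
So the ZAR growth factor = 1.0383347.
r = (1.0383347 − 1)/(240/365) = 0.058301 → 5.83%.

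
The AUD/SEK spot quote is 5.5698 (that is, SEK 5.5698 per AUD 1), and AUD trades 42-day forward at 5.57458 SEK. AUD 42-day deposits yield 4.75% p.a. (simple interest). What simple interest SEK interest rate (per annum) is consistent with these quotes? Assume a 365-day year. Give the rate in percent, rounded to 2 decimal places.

T = 42/365 years.
CIP gives F = S · g_SEK/g_AUD, so g_SEK/g_AUD = 5.57458/5.5698 = 1.0008582.
The AUD side grows by 1 + 0.0475×42/365 = 1.0054658.
That pins the SEK growth at 1.0063287.
(1.0063287 − 1)/T = 0.054999, i.e. 5.50%.

5.50%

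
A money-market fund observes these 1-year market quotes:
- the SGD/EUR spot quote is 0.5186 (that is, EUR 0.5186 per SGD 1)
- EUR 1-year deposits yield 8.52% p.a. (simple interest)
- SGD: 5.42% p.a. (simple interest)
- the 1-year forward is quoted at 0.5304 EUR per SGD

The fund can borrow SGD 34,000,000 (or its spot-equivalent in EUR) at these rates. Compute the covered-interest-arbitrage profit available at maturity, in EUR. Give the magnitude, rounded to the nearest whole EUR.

T = 1 year.
Invest the SGD and cover forward: 34,000,000 × 1.054200 × 0.5304 = EUR 19,011,021.12.
Convert at spot and invest in EUR: 34,000,000 × 0.5186 × 1.085200 = EUR 19,134,680.48.
The quoted forward undervalues SGD, so borrow SGD, convert to EUR at spot, deposit the EUR at 8.52%, and buy SGD forward at 0.5304 to cover the loan.
Profit = 19,134,680.48 − 19,011,021.12 = EUR 123,659.

EUR 123,659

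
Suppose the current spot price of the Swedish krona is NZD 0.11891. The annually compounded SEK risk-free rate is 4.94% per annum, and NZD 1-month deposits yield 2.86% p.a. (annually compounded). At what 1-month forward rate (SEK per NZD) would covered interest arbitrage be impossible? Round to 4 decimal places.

T = 1/12 years.
Growth of 1 NZD over T: (1 + 0.0286)^(1/12) = 1.0023527.
Growth of 1 SEK over T: (1 + 0.0494)^(1/12) = 1.0040263.
CIP: F = S · (grow NZD)/(grow SEK) = 0.11891 × 1.0023527/1.0040263 = 0.1187118 NZD per SEK.
Quoted the other way: 1/0.1187118 = 8.4238 SEK per NZD.

8.4238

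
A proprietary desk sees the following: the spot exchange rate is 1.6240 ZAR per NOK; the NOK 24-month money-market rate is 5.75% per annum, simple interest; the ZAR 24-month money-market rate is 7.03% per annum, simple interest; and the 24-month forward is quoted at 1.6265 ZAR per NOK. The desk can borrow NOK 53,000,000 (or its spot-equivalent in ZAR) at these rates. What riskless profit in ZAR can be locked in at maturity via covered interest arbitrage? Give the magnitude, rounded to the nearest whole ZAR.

ZAR 2,055,706

T = 2 years.
Invest the NOK and cover forward: 53,000,000 × 1.115000 × 1.6265 = ZAR 96,118,017.50.
Convert at spot and invest in ZAR: 53,000,000 × 1.6240 × 1.140600 = ZAR 98,173,723.20.
The quoted forward undervalues NOK, so borrow NOK, convert to ZAR at spot, deposit the ZAR at 7.03%, and buy NOK forward at 1.6265 to cover the loan.
Arbitrage profit = |96,118,017.50 − 98,173,723.20| = ZAR 2,055,706.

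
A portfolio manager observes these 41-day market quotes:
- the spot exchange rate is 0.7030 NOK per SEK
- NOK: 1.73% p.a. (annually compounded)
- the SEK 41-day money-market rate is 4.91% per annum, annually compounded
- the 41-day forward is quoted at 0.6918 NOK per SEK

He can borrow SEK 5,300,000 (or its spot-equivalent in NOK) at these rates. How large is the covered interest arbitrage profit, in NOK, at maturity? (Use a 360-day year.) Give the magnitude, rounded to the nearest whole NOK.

NOK 46,575

T = 41/360 years.
Invest the SEK and cover forward: 5,300,000 × 1.005473924 × 0.6918 = NOK 3,686,610.36.
Convert at spot and invest in NOK: 5,300,000 × 0.7030 × 1.001955338 = NOK 3,733,185.39.
The quoted forward undervalues SEK, so borrow SEK, convert to NOK at spot, deposit the NOK at 1.73%, and buy SEK forward at 0.6918 to cover the loan.
Arbitrage profit = |3,686,610.36 − 3,733,185.39| = NOK 46,575.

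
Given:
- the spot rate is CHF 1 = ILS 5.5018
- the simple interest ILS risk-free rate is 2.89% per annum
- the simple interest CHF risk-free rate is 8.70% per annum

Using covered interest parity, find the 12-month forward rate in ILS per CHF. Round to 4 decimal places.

5.2077

T = 1 year.
Growth of 1 ILS over T: 1 + 0.0289×1 = 1.028900.
CHF growth factor: 1 + 0.0870×1 = 1.087000.
So F = 5.5018 × 1.028900 / 1.087000 = 5.207730 (ILS/CHF).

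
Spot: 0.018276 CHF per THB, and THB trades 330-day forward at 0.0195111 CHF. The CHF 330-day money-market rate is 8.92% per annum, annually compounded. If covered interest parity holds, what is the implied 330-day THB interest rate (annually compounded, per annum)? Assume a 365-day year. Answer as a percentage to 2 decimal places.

T = 330/365 years.
F/S = 0.0195111/0.018276 = 1.0675804 = (growth of CHF) / (growth of THB).
CHF growth factor: (1 + 0.0892)^(330/365) = 1.0803124.
That pins the THB growth at 1.011926.
Annualise: 1.011926^(365/330) − 1 = 0.013199 = 1.32%.

1.32%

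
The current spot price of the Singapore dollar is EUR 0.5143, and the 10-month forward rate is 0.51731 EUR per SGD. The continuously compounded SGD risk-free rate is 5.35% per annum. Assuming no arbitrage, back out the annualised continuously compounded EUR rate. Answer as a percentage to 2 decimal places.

T = 10/12 years.
CIP gives F = S · g_EUR/g_SGD, so g_EUR/g_SGD = 0.51731/0.5143 = 1.0058526.
SGD growth factor: e^(0.0535×10/12) = 1.0455921.
That pins the EUR growth at 1.0517115.
r = ln(1.0517115)/(10/12) = 0.060503 → 6.05%.

6.05%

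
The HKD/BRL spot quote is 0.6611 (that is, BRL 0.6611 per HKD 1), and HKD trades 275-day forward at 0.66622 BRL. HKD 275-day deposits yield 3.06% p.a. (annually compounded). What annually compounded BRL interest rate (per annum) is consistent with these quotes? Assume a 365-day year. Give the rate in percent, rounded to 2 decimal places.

4.12%

T = 275/365 years.
F/S = 0.66622/0.6611 = 1.0077447 = (growth of BRL) / (growth of HKD).
The HKD side grows by (1 + 0.0306)^(275/365) = 1.0229689.
That pins the BRL growth at 1.0308915.
Annualise: 1.0308915^(365/275) − 1 = 0.041207 = 4.12%.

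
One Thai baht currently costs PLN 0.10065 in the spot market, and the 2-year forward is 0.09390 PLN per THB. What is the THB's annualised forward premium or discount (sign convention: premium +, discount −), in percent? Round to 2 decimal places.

-3.35%

T = 2 years.
THB trades forward at -6.70641% vs spot over the period.
×(1/T) gives -3.35% p.a.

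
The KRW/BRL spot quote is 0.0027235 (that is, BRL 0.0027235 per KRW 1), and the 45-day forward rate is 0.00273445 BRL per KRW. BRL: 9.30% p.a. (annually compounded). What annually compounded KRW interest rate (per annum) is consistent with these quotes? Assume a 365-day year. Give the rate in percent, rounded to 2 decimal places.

5.80%

T = 45/365 years.
CIP gives F = S · g_BRL/g_KRW, so g_BRL/g_KRW = 0.00273445/0.0027235 = 1.0040206.
BRL growth factor: (1 + 0.0930)^(45/365) = 1.0110238.
That pins the KRW growth at 1.0069752.
r = 1.0069752^(365/45) − 1 = 0.058000 → 5.80%.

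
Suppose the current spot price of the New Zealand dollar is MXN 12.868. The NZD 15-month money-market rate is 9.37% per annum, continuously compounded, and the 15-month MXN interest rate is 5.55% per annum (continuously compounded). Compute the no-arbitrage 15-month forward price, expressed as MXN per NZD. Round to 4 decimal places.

12.2680

T = 15/12 years.
Growth of 1 MXN over T: e^(0.0555×15/12) = 1.07183807.
Growth of 1 NZD over T: e^(0.0937×15/12) = 1.12425995.
Forward (MXN per NZD) = 12.868 × 1.07183807 / 1.12425995 = 12.267992.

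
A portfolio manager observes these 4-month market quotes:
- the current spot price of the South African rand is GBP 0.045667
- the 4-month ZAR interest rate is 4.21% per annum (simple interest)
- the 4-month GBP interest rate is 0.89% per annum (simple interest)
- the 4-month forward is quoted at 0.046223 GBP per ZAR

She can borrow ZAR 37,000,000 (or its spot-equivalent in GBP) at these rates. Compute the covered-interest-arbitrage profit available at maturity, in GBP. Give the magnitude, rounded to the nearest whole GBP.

T = 4/12 years.
Invest the ZAR and cover forward: 37,000,000 × 1.014033333 × 0.046223 = GBP 1,734,251.52.
Convert at spot and invest in GBP: 37,000,000 × 0.045667 × 1.002966667 = GBP 1,694,691.71.
The quoted forward overvalues ZAR, so borrow GBP, buy ZAR at spot, deposit the ZAR at 4.21%, and sell the proceeds forward at 0.046223.
Arbitrage profit = |1,734,251.52 − 1,694,691.71| = GBP 39,560.

GBP 39,560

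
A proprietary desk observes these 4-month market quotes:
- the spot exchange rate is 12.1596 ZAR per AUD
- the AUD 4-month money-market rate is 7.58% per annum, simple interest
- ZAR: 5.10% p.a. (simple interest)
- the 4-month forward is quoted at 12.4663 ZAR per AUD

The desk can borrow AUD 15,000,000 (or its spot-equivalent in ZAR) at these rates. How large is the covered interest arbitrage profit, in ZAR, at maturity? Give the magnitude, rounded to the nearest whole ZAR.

ZAR 6,224,530

T = 4/12 years.
Route A — deposit AUD, sell forward: 15,000,000 × 1.02526666667 × 12.4663 = ZAR 191,719,227.70.
Route B — convert at spot, deposit ZAR: 15,000,000 × 12.1596 × 1.017000 = ZAR 185,494,698.00.
The quoted forward overvalues AUD, so borrow ZAR, buy AUD at spot, deposit the AUD at 7.58%, and sell the proceeds forward at 12.4663.
Profit = 191,719,227.70 − 185,494,698.00 = ZAR 6,224,530.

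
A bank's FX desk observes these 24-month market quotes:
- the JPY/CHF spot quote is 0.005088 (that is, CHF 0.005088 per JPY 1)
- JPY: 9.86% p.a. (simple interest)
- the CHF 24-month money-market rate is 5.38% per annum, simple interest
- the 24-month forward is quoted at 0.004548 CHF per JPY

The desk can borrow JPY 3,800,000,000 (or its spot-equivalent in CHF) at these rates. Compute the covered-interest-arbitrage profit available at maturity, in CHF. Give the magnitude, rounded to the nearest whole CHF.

CHF 724,292

T = 2 years.
Route A — deposit JPY, sell forward: 3,800,000,000 × 1.197200 × 0.004548 = CHF 20,690,489.28.
Route B — convert at spot, deposit CHF: 3,800,000,000 × 0.005088 × 1.107600 = CHF 21,414,781.44.
The quoted forward undervalues JPY, so borrow JPY, convert to CHF at spot, deposit the CHF at 5.38%, and buy JPY forward at 0.004548 to cover the loan.
Profit = 21,414,781.44 − 20,690,489.28 = CHF 724,292.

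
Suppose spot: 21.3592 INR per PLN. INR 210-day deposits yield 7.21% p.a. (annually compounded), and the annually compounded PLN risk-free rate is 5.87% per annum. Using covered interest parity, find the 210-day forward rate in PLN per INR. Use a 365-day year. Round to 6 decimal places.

T = 210/365 years.
INR accumulates by (1 + 0.0721)^(210/365) = 1.040868.
PLN accumulates by (1 + 0.0587)^(210/365) = 1.033363.
Forward (INR per PLN) = 21.3592 × 1.040868 / 1.033363 = 21.51433.
Quoted the other way: 1/21.51433 = 0.046481 PLN per INR.

0.046481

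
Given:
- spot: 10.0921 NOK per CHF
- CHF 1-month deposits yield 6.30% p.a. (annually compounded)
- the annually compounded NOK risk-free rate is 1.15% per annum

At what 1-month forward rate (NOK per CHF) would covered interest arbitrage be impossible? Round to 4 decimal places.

T = 1/12 years.
NOK growth factor: (1 + 0.0115)^(1/12) = 1.00095332.
CHF growth factor: (1 + 0.0630)^(1/12) = 1.00510424.
Forward (NOK per CHF) = 10.0921 × 1.00095332 / 1.00510424 = 10.050421.

10.0504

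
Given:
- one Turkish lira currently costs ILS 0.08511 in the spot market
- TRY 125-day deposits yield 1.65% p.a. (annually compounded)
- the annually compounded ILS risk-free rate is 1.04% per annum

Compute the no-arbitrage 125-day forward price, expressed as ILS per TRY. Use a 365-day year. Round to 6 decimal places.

T = 125/365 years.
ILS growth factor: (1 + 0.0104)^(125/365) = 1.0035495.
Growth of 1 TRY over T: (1 + 0.0165)^(125/365) = 1.0056203.
So F = 0.08511 × 1.0035495 / 1.0056203 = 0.08493474 (ILS/TRY).

0.084935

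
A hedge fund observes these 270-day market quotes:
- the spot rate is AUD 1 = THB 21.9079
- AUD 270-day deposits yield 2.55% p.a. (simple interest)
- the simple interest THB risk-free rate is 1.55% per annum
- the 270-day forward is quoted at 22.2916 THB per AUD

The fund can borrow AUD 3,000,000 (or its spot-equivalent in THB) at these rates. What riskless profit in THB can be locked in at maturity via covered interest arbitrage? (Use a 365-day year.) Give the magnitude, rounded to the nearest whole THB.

T = 270/365 years.
Invest the AUD and cover forward: 3,000,000 × 1.0188630137 × 22.2916 = THB 68,136,260.27.
Convert at spot and invest in THB: 3,000,000 × 21.9079 × 1.0114657534 = THB 66,477,271.74.
The quoted forward overvalues AUD, so borrow THB, buy AUD at spot, deposit the AUD at 2.55%, and sell the proceeds forward at 22.2916.
The gap between the two covered legs is THB 1,658,989.

THB 1,658,989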